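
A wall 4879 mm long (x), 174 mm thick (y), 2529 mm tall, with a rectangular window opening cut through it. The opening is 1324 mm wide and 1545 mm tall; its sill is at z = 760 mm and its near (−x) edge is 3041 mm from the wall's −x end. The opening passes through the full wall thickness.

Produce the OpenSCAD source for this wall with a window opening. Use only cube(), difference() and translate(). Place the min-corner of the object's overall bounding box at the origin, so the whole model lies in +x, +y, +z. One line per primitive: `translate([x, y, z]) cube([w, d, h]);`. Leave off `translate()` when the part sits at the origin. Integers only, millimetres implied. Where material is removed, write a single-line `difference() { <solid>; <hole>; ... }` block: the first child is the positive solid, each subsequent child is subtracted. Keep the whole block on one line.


difference() { cube([4879, 174, 2529]); translate([3041, 0, 760]) cube([1324, 174, 1545]); }


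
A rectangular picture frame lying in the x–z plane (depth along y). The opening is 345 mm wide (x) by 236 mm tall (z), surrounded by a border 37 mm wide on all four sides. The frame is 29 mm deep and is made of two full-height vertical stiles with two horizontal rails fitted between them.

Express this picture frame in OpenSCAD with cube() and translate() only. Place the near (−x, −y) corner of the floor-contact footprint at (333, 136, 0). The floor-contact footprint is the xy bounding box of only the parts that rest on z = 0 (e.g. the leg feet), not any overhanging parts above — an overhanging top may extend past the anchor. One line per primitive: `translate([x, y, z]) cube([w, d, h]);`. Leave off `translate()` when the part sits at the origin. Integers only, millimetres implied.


translate([333, 136, 0]) cube([37, 29, 310]);
translate([715, 136, 0]) cube([37, 29, 310]);
translate([370, 136, 0]) cube([345, 29, 37]);
translate([370, 136, 273]) cube([345, 29, 37]);


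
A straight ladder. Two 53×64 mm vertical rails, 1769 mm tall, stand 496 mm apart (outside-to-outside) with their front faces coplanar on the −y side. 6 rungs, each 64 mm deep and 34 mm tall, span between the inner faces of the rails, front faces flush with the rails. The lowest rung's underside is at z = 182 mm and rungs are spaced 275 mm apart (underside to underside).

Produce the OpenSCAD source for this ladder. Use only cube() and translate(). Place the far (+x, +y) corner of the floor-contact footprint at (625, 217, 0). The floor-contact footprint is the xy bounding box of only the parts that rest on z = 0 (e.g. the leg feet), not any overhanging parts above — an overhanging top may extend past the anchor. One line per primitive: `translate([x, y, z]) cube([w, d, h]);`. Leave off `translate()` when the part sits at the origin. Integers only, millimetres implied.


translate([129, 153, 0]) cube([53, 64, 1769]);
translate([572, 153, 0]) cube([53, 64, 1769]);
translate([182, 153, 182]) cube([390, 64, 34]);
translate([182, 153, 457]) cube([390, 64, 34]);
translate([182, 153, 732]) cube([390, 64, 34]);
translate([182, 153, 1007]) cube([390, 64, 34]);
translate([182, 153, 1282]) cube([390, 64, 34]);
translate([182, 153, 1557]) cube([390, 64, 34]);


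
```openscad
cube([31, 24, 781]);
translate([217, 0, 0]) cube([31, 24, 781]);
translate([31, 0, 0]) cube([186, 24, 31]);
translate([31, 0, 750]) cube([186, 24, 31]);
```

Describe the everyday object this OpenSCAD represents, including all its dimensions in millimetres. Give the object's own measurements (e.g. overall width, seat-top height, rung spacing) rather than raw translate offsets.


A rectangular picture frame lying in the x–z plane (depth along y). The opening is 186 mm wide (x) by 719 mm tall (z), surrounded by a border 31 mm wide on all four sides. The frame is 24 mm deep and is made of two full-height vertical stiles with two horizontal rails fitted between them.


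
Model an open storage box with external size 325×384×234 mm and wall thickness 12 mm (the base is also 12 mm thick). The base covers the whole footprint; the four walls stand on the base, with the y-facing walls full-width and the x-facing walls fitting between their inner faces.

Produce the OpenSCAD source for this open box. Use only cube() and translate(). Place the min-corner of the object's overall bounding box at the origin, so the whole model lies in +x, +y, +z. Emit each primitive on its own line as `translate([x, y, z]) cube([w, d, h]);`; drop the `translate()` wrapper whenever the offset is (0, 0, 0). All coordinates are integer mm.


cube([325, 384, 12]);
translate([0, 0, 12]) cube([325, 12, 222]);
translate([0, 372, 12]) cube([325, 12, 222]);
translate([0, 12, 12]) cube([12, 360, 222]);
translate([313, 12, 12]) cube([12, 360, 222]);


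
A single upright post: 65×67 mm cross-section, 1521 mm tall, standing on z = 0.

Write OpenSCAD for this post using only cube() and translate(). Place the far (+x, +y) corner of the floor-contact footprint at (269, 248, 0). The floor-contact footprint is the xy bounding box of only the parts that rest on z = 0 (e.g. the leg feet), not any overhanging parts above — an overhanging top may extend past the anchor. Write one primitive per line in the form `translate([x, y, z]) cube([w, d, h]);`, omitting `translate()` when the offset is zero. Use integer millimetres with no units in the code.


translate([204, 181, 0]) cube([65, 67, 1521]);


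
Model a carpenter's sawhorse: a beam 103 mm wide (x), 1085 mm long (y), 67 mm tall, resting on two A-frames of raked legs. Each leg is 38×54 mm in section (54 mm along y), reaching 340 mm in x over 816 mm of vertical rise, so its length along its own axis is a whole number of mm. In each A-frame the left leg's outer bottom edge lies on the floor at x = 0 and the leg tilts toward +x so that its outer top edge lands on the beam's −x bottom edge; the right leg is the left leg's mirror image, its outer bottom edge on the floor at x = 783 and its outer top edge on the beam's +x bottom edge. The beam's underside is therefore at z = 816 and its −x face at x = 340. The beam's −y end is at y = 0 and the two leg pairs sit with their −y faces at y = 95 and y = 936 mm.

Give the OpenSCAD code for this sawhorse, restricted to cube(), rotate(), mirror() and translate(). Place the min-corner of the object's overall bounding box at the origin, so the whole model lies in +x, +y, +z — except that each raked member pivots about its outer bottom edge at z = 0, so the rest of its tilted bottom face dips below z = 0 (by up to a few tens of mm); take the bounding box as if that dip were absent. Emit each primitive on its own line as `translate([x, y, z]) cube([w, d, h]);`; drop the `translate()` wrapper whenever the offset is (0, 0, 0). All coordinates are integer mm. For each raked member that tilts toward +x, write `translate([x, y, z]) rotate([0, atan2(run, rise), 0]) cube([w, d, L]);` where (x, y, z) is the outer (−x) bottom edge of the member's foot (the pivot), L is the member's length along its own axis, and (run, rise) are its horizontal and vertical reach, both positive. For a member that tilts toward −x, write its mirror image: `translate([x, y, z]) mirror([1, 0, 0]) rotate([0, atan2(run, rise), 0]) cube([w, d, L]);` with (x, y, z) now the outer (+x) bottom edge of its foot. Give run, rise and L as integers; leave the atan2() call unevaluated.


translate([340, 0, 816]) cube([103, 1085, 67]);
translate([0, 95, 0]) rotate([0, atan2(340, 816), 0]) cube([38, 54, 884]);
translate([783, 95, 0]) mirror([1, 0, 0]) rotate([0, atan2(340, 816), 0]) cube([38, 54, 884]);
translate([0, 936, 0]) rotate([0, atan2(340, 816), 0]) cube([38, 54, 884]);
translate([783, 936, 0]) mirror([1, 0, 0]) rotate([0, atan2(340, 816), 0]) cube([38, 54, 884]);


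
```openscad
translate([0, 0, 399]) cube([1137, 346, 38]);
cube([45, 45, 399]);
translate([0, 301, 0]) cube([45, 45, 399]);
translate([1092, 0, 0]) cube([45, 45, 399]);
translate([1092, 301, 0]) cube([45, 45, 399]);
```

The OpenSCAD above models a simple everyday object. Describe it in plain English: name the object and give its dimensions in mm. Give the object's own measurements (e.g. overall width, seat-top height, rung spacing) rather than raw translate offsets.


A long wooden bench with a 1137 mm (x) × 346 mm (y) seat, 38 mm thick, its top surface 437 mm above the floor. Four 45 mm square legs at the seat corners, flush with the edges, run from z = 0 to the seat underside.


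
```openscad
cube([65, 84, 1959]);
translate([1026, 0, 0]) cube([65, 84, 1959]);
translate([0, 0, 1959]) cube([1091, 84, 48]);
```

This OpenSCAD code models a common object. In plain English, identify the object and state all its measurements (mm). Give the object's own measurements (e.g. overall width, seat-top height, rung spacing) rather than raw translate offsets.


A door frame. The clear opening is 961 mm wide and 1959 mm high. Two 65 mm wide jambs, 84 mm deep, stand either side of the opening from the floor to the top of the opening. A 48 mm thick head sits across the top of both jambs, spanning the full outside width of the frame.


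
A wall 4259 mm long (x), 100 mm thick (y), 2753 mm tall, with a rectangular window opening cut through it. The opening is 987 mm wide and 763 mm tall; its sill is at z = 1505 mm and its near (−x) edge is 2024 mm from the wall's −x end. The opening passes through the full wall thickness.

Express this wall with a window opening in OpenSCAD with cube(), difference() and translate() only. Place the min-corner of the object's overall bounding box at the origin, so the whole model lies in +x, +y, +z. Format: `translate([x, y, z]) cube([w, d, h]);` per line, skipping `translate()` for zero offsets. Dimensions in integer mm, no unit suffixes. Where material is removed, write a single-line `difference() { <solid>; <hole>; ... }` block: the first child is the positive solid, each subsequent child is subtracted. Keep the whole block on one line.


difference() { cube([4259, 100, 2753]); translate([2024, 0, 1505]) cube([987, 100, 763]); }


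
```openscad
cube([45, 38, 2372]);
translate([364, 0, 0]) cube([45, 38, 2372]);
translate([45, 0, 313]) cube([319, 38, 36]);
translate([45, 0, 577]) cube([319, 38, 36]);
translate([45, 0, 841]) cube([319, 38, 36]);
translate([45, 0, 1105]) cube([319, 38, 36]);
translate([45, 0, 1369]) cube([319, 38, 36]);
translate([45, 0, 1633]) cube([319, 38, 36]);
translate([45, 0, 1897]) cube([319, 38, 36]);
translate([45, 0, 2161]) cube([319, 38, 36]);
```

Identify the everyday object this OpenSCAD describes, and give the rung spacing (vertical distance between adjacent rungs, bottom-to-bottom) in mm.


A ladder. The rung spacing is 264 mm.

Two tall 45×38 posts with 8 short bars between them — a ladder. Adjacent rungs sit at z = 313 and z = 577, so the spacing is 577 − 313 = 264 mm.


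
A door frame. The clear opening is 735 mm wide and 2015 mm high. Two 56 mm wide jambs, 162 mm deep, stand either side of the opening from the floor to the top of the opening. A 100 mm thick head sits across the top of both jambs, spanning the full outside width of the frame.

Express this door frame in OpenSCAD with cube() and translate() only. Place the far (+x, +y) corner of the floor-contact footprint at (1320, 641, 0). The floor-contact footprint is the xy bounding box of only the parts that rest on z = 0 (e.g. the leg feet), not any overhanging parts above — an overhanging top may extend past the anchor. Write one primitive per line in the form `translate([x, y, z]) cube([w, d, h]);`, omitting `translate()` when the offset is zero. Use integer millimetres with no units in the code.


translate([473, 479, 0]) cube([56, 162, 2015]);
translate([1264, 479, 0]) cube([56, 162, 2015]);
translate([473, 479, 2015]) cube([847, 162, 100]);


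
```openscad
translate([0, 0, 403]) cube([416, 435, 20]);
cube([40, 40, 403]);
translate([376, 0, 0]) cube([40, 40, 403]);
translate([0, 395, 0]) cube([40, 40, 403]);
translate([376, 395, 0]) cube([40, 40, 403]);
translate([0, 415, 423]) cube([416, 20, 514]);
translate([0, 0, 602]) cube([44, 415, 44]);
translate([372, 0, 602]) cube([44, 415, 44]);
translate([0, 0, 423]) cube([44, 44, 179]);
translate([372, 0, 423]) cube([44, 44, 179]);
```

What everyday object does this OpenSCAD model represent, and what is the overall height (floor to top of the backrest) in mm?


A chair. The overall height is 937 mm.

A slab on four corner posts with a tall panel at the back — a chair. The seat slab sits at z = 403 with thickness 20, and the 514 mm backrest starts at the seat top, so the overall height is 403 + 20 + 514 = 937 mm.


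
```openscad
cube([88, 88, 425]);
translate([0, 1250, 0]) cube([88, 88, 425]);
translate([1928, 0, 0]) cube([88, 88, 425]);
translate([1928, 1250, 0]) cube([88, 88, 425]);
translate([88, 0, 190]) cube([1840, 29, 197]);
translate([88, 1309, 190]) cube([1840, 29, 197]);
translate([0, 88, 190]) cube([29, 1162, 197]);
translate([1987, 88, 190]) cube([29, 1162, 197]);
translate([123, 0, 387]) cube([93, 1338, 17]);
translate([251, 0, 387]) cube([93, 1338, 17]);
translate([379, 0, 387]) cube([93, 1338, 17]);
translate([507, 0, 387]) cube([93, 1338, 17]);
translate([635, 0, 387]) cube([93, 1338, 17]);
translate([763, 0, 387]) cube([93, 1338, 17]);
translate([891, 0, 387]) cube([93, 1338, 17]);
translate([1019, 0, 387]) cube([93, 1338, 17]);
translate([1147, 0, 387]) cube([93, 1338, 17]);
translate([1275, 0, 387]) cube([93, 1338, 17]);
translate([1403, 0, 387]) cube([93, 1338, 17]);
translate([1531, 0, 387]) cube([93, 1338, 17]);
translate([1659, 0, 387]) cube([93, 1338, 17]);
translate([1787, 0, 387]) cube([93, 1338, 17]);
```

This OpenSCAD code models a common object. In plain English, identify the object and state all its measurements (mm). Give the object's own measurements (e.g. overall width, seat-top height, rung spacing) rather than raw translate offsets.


A bed frame 2016 mm long (x) by 1338 mm wide (y). Four 88×88 mm corner posts, 425 mm tall, at the corners of the footprint. Four rails of 29 mm thickness and 197 mm height run between adjacent posts with their undersides at z = 190 mm, their outer faces flush with the outside of the frame (the two x-running rails run between the posts' inner faces; the two y-running rails run between the posts' inner faces). 14 slats, each 93 mm wide (x) and 17 mm thick, lie across the top of the two x-running rails, running the full 1338 mm width of the frame in y; along x they sit between the end posts with a 35 mm gap after the −x posts and between neighbouring slats, leaving 48 mm before the +x posts.


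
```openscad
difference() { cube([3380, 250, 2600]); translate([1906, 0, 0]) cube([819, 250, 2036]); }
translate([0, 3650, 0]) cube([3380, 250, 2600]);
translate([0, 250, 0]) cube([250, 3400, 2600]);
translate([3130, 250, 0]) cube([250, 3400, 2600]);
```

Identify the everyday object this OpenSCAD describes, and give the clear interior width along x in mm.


A single room. The interior width is 2880 mm.

Four walls enclosing a rectangle with a door in the front wall — a room. Outside width 3380 minus two 250 mm walls gives 2880 mm.


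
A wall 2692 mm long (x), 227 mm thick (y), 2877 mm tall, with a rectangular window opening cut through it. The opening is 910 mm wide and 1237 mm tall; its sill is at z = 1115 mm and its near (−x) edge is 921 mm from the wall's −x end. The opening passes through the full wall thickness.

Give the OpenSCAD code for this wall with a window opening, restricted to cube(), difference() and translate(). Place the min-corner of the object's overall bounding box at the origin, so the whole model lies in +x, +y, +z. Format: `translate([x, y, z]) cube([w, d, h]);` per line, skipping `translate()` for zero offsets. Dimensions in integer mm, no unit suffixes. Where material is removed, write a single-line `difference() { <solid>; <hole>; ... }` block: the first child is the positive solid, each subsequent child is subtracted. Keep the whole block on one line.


difference() { cube([2692, 227, 2877]); translate([921, 0, 1115]) cube([910, 227, 1237]); }


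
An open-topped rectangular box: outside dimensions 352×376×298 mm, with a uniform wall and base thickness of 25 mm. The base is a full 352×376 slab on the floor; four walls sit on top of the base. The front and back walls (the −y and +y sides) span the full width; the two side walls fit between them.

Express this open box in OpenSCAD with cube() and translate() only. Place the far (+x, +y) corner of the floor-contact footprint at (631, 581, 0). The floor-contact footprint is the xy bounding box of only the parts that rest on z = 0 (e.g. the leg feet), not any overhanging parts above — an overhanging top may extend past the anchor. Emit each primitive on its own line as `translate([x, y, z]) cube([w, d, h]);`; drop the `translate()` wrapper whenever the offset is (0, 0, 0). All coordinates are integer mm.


translate([279, 205, 0]) cube([352, 376, 25]);
translate([279, 205, 25]) cube([352, 25, 273]);
translate([279, 556, 25]) cube([352, 25, 273]);
translate([279, 230, 25]) cube([25, 326, 273]);
translate([606, 230, 25]) cube([25, 326, 273]);


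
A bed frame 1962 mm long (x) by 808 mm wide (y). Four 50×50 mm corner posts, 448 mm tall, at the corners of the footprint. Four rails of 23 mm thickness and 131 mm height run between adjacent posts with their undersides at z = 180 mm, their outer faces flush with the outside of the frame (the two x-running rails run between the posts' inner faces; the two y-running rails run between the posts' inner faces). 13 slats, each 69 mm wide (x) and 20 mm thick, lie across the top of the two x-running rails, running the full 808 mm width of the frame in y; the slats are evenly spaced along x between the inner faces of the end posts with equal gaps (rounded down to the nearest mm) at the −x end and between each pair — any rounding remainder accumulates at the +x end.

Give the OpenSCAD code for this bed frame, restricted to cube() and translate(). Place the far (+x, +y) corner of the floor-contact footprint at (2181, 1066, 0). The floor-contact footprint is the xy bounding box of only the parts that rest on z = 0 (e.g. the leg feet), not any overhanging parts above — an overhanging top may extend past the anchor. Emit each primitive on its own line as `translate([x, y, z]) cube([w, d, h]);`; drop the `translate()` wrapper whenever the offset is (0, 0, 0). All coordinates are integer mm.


translate([219, 258, 0]) cube([50, 50, 448]);
translate([219, 1016, 0]) cube([50, 50, 448]);
translate([2131, 258, 0]) cube([50, 50, 448]);
translate([2131, 1016, 0]) cube([50, 50, 448]);
translate([269, 258, 180]) cube([1862, 23, 131]);
translate([269, 1043, 180]) cube([1862, 23, 131]);
translate([219, 308, 180]) cube([23, 708, 131]);
translate([2158, 308, 180]) cube([23, 708, 131]);
translate([337, 258, 311]) cube([69, 808, 20]);
translate([474, 258, 311]) cube([69, 808, 20]);
translate([611, 258, 311]) cube([69, 808, 20]);
translate([748, 258, 311]) cube([69, 808, 20]);
translate([885, 258, 311]) cube([69, 808, 20]);
translate([1022, 258, 311]) cube([69, 808, 20]);
translate([1159, 258, 311]) cube([69, 808, 20]);
translate([1296, 258, 311]) cube([69, 808, 20]);
translate([1433, 258, 311]) cube([69, 808, 20]);
translate([1570, 258, 311]) cube([69, 808, 20]);
translate([1707, 258, 311]) cube([69, 808, 20]);
translate([1844, 258, 311]) cube([69, 808, 20]);
translate([1981, 258, 311]) cube([69, 808, 20]);


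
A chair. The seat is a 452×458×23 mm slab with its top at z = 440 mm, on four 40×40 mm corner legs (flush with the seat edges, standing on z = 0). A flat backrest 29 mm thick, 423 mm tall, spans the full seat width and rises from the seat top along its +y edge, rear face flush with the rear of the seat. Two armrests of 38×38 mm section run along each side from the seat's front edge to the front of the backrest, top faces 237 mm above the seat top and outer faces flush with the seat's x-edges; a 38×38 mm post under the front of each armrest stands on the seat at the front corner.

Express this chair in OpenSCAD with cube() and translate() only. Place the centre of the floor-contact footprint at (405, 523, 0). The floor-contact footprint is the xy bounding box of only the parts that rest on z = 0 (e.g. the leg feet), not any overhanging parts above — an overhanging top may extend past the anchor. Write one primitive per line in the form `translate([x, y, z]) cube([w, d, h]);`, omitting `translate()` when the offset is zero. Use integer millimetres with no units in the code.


translate([179, 294, 417]) cube([452, 458, 23]);
translate([179, 294, 0]) cube([40, 40, 417]);
translate([591, 294, 0]) cube([40, 40, 417]);
translate([179, 712, 0]) cube([40, 40, 417]);
translate([591, 712, 0]) cube([40, 40, 417]);
translate([179, 723, 440]) cube([452, 29, 423]);
translate([179, 294, 639]) cube([38, 429, 38]);
translate([593, 294, 639]) cube([38, 429, 38]);
translate([179, 294, 440]) cube([38, 38, 199]);
translate([593, 294, 440]) cube([38, 38, 199]);


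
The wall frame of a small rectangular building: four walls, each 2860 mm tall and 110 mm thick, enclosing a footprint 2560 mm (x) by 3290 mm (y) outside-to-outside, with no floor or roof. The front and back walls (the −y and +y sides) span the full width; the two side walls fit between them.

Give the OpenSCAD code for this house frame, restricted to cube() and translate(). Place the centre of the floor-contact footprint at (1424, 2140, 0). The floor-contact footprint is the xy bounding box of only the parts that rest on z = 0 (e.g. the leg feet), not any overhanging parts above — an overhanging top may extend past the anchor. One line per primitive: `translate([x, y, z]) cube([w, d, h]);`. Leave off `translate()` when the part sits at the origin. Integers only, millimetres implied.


translate([144, 495, 0]) cube([2560, 110, 2860]);
translate([144, 3675, 0]) cube([2560, 110, 2860]);
translate([144, 605, 0]) cube([110, 3070, 2860]);
translate([2594, 605, 0]) cube([110, 3070, 2860]);


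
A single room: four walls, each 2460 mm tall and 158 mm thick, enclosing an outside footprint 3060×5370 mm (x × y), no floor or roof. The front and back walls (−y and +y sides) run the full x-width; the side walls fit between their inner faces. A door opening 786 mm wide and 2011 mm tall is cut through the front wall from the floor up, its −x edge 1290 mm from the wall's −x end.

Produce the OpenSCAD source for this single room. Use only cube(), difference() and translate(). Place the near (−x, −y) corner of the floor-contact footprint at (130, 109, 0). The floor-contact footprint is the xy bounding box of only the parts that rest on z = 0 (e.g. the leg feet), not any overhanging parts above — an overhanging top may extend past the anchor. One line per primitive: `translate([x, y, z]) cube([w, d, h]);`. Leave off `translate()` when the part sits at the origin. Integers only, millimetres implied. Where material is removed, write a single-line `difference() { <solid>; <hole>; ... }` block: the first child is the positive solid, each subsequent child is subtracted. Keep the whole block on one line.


difference() { translate([130, 109, 0]) cube([3060, 158, 2460]); translate([1420, 109, 0]) cube([786, 158, 2011]); }
translate([130, 5321, 0]) cube([3060, 158, 2460]);
translate([130, 267, 0]) cube([158, 5054, 2460]);
translate([3032, 267, 0]) cube([158, 5054, 2460]);


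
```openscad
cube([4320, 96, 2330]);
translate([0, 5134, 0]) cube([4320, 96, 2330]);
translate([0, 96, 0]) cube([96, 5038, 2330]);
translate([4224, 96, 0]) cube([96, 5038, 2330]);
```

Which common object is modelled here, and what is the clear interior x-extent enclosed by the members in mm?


A house (or room) frame. The interior width is 4128 mm.

Four 2330 mm walls enclosing a rectangle with no floor or roof — a room or house frame. Outside width is 4320 mm and wall thickness is 96 mm, so the interior width is 4320 − 2 × 96 = 4128 mm.


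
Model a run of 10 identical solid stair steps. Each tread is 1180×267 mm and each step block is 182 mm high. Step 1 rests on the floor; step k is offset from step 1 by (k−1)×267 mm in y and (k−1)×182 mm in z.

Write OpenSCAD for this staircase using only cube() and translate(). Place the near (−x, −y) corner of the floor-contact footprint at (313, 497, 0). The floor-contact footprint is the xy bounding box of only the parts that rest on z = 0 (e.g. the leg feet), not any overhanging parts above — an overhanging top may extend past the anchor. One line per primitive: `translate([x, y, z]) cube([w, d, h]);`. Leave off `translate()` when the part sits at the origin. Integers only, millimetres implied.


translate([313, 497, 0]) cube([1180, 267, 182]);
translate([313, 764, 182]) cube([1180, 267, 182]);
translate([313, 1031, 364]) cube([1180, 267, 182]);
translate([313, 1298, 546]) cube([1180, 267, 182]);
translate([313, 1565, 728]) cube([1180, 267, 182]);
translate([313, 1832, 910]) cube([1180, 267, 182]);
translate([313, 2099, 1092]) cube([1180, 267, 182]);
translate([313, 2366, 1274]) cube([1180, 267, 182]);
translate([313, 2633, 1456]) cube([1180, 267, 182]);
translate([313, 2900, 1638]) cube([1180, 267, 182]);


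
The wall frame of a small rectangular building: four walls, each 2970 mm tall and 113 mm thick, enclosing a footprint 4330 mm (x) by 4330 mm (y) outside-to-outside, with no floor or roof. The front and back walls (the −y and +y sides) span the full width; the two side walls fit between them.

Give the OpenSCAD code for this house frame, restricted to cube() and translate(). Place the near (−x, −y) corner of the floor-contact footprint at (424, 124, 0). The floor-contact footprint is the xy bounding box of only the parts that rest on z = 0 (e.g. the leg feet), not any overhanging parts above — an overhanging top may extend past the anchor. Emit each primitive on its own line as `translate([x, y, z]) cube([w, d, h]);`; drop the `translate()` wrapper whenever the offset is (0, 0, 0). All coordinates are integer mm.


translate([424, 124, 0]) cube([4330, 113, 2970]);
translate([424, 4341, 0]) cube([4330, 113, 2970]);
translate([424, 237, 0]) cube([113, 4104, 2970]);
translate([4641, 237, 0]) cube([113, 4104, 2970]);


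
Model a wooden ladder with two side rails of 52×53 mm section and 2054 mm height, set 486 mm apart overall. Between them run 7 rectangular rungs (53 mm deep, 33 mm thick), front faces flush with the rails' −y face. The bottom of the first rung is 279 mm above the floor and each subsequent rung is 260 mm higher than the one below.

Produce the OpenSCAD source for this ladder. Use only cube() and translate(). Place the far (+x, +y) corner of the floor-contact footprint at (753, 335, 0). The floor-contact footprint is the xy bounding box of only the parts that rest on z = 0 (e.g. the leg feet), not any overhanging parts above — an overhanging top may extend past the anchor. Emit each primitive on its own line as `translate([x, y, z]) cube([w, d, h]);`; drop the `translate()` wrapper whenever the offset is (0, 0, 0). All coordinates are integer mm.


translate([267, 282, 0]) cube([52, 53, 2054]);
translate([701, 282, 0]) cube([52, 53, 2054]);
translate([319, 282, 279]) cube([382, 53, 33]);
translate([319, 282, 539]) cube([382, 53, 33]);
translate([319, 282, 799]) cube([382, 53, 33]);
translate([319, 282, 1059]) cube([382, 53, 33]);
translate([319, 282, 1319]) cube([382, 53, 33]);
translate([319, 282, 1579]) cube([382, 53, 33]);
translate([319, 282, 1839]) cube([382, 53, 33]);


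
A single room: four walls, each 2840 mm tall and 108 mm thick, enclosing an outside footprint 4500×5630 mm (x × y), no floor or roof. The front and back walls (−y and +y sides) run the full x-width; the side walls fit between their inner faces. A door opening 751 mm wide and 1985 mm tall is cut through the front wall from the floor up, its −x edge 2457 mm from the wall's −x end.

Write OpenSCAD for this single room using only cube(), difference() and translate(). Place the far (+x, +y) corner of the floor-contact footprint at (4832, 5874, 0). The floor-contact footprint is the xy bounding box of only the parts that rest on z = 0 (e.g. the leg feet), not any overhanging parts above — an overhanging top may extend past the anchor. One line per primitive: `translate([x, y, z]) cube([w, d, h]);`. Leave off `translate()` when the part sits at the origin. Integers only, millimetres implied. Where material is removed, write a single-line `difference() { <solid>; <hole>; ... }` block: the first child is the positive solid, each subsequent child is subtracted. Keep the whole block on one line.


difference() { translate([332, 244, 0]) cube([4500, 108, 2840]); translate([2789, 244, 0]) cube([751, 108, 1985]); }
translate([332, 5766, 0]) cube([4500, 108, 2840]);
translate([332, 352, 0]) cube([108, 5414, 2840]);
translate([4724, 352, 0]) cube([108, 5414, 2840]);


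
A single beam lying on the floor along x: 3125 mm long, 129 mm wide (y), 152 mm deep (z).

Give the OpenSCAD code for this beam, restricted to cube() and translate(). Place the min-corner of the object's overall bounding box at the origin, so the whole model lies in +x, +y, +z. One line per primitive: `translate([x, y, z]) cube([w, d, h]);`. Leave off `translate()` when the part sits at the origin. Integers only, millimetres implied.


cube([3125, 129, 152]);


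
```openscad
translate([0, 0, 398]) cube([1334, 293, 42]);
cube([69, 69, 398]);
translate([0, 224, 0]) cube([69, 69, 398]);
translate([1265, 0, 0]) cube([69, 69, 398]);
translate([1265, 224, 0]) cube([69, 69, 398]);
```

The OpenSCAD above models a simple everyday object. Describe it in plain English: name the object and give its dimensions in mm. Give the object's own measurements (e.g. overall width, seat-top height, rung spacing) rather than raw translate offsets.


A long wooden bench with a 1334 mm (x) × 293 mm (y) seat, 42 mm thick, its top surface 440 mm above the floor. Four 69 mm square legs at the seat corners, flush with the edges, run from z = 0 to the seat underside.


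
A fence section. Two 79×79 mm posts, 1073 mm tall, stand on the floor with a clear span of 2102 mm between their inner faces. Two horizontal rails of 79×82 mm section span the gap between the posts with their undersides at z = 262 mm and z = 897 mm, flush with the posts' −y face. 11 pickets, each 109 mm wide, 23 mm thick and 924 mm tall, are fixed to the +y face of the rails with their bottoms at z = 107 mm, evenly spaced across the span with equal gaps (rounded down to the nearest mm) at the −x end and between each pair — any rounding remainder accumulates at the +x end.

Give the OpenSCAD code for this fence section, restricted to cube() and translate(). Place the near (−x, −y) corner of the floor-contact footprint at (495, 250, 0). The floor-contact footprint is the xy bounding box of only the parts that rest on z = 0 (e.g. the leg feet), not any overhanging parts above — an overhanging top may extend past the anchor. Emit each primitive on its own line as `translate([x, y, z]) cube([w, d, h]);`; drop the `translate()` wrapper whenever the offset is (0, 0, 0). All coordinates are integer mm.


translate([495, 250, 0]) cube([79, 79, 1073]);
translate([2676, 250, 0]) cube([79, 79, 1073]);
translate([574, 250, 262]) cube([2102, 79, 82]);
translate([574, 250, 897]) cube([2102, 79, 82]);
translate([649, 329, 107]) cube([109, 23, 924]);
translate([833, 329, 107]) cube([109, 23, 924]);
translate([1017, 329, 107]) cube([109, 23, 924]);
translate([1201, 329, 107]) cube([109, 23, 924]);
translate([1385, 329, 107]) cube([109, 23, 924]);
translate([1569, 329, 107]) cube([109, 23, 924]);
translate([1753, 329, 107]) cube([109, 23, 924]);
translate([1937, 329, 107]) cube([109, 23, 924]);
translate([2121, 329, 107]) cube([109, 23, 924]);
translate([2305, 329, 107]) cube([109, 23, 924]);
translate([2489, 329, 107]) cube([109, 23, 924]);


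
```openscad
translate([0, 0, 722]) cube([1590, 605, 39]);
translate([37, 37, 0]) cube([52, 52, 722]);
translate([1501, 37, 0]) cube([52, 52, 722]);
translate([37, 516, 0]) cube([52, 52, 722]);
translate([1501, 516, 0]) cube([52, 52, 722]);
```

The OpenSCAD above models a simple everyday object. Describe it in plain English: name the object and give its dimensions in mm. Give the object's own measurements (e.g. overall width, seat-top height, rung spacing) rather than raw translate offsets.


A rectangular dining table. The top is 1590×605×39 mm with its upper surface at z = 761 mm. It stands on four 52×52 mm square legs, each inset 37 mm from the nearest pair of top edges, running from the floor to the underside of the top.


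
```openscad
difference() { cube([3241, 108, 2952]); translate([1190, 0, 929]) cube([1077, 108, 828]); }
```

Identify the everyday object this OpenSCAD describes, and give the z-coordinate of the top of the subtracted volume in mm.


A wall with a window opening. The window head height is 1757 mm.

A wall with a rectangular opening subtracted — a window. Sill at z = 929, opening 828 mm tall, so the head is at 929 + 828 = 1757 mm.


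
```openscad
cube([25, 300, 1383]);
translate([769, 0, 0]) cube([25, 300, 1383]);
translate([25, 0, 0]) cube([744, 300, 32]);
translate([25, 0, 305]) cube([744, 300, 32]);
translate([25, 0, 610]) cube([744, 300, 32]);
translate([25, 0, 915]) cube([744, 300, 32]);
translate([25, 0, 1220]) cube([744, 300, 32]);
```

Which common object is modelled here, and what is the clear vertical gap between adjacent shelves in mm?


A bookshelf. The clear shelf gap is 273 mm.

Two tall side panels with 5 horizontal boards between them — a bookshelf. The first two shelf undersides are at z = 0 and z = 305; with shelf thickness 32, the clear gap is 305 − 0 − 32 = 273 mm.


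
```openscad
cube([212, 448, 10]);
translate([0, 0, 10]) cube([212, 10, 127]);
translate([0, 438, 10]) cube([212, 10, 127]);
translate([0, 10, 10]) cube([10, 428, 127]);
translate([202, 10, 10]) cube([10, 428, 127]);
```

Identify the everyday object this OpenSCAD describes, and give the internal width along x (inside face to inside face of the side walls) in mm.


An open box. The internal width is 192 mm.

A 212×448 base slab with four walls standing on it — an open box. The base is 212 mm wide and the walls are 10 mm thick, so the internal width is 212 − 2 × 10 = 192 mm.


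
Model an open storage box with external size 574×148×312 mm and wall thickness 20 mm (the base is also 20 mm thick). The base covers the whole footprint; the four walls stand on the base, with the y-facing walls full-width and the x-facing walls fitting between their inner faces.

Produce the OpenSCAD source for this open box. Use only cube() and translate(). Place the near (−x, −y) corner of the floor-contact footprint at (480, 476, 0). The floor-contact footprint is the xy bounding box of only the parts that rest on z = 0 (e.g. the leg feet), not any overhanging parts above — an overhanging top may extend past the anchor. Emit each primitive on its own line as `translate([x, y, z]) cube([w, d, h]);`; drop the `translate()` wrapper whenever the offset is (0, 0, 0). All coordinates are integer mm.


translate([480, 476, 0]) cube([574, 148, 20]);
translate([480, 476, 20]) cube([574, 20, 292]);
translate([480, 604, 20]) cube([574, 20, 292]);
translate([480, 496, 20]) cube([20, 108, 292]);
translate([1034, 496, 20]) cube([20, 108, 292]);


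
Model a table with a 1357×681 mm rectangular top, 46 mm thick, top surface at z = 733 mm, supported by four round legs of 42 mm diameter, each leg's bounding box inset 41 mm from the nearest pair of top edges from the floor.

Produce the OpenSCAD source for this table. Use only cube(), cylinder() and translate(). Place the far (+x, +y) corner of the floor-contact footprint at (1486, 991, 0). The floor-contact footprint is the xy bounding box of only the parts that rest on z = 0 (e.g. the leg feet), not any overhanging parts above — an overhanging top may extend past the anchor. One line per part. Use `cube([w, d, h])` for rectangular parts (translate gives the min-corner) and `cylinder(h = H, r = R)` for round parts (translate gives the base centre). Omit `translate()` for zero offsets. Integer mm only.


translate([170, 351, 687]) cube([1357, 681, 46]);
translate([232, 413, 0]) cylinder(h = 687, r = 21);
translate([1465, 413, 0]) cylinder(h = 687, r = 21);
translate([232, 970, 0]) cylinder(h = 687, r = 21);
translate([1465, 970, 0]) cylinder(h = 687, r = 21);


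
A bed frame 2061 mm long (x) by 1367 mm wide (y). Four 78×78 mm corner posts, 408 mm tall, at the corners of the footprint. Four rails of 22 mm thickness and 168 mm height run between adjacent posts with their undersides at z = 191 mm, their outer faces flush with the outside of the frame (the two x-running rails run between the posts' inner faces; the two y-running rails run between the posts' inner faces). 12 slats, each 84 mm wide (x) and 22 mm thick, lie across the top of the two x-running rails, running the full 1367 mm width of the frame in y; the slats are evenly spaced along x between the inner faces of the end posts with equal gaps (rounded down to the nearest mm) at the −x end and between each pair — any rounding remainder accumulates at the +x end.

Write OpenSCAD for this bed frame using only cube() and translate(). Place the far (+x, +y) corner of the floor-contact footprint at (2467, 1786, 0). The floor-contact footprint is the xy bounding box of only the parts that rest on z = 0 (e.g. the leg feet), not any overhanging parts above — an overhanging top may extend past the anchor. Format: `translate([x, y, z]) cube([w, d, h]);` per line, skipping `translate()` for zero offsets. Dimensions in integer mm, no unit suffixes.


translate([406, 419, 0]) cube([78, 78, 408]);
translate([406, 1708, 0]) cube([78, 78, 408]);
translate([2389, 419, 0]) cube([78, 78, 408]);
translate([2389, 1708, 0]) cube([78, 78, 408]);
translate([484, 419, 191]) cube([1905, 22, 168]);
translate([484, 1764, 191]) cube([1905, 22, 168]);
translate([406, 497, 191]) cube([22, 1211, 168]);
translate([2445, 497, 191]) cube([22, 1211, 168]);
translate([553, 419, 359]) cube([84, 1367, 22]);
translate([706, 419, 359]) cube([84, 1367, 22]);
translate([859, 419, 359]) cube([84, 1367, 22]);
translate([1012, 419, 359]) cube([84, 1367, 22]);
translate([1165, 419, 359]) cube([84, 1367, 22]);
translate([1318, 419, 359]) cube([84, 1367, 22]);
translate([1471, 419, 359]) cube([84, 1367, 22]);
translate([1624, 419, 359]) cube([84, 1367, 22]);
translate([1777, 419, 359]) cube([84, 1367, 22]);
translate([1930, 419, 359]) cube([84, 1367, 22]);
translate([2083, 419, 359]) cube([84, 1367, 22]);
translate([2236, 419, 359]) cube([84, 1367, 22]);


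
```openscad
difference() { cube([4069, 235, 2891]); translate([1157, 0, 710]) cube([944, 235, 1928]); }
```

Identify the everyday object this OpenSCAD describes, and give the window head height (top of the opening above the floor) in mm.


A wall with a window opening. The window head height is 2638 mm.

A wall with a rectangular opening subtracted — a window. Sill at z = 710, opening 1928 mm tall, so the head is at 710 + 1928 = 2638 mm.


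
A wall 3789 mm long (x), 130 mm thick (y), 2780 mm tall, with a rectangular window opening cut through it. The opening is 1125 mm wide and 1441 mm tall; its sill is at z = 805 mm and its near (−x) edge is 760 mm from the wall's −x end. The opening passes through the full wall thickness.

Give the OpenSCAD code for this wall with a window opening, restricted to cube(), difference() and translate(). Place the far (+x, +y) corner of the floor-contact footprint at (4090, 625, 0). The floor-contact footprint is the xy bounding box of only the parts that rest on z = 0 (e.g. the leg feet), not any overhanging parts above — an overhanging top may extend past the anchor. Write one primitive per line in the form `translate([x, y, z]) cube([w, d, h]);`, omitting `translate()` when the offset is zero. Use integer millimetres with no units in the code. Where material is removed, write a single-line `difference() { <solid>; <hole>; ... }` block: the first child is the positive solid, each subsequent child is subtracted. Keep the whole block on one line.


difference() { translate([301, 495, 0]) cube([3789, 130, 2780]); translate([1061, 495, 805]) cube([1125, 130, 1441]); }
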